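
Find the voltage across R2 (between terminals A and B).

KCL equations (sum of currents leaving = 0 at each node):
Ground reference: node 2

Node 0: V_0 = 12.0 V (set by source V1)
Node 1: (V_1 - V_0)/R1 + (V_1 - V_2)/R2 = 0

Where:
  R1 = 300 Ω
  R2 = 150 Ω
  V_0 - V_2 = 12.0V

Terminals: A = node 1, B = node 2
R1 and R2 are in series across V1 (node 0 → node 1 → node 2), and the output A–B is taken across R2, so this is a voltage divider.
Series current: I = V1/(R1 + R2) = 12/(300 + 150) = 12/450 = 0.02667 A
V_R2 = I × R2 = V1 × R2/(R1 + R2) = 12 × 150/450 = 4 V

Final answer: 4 V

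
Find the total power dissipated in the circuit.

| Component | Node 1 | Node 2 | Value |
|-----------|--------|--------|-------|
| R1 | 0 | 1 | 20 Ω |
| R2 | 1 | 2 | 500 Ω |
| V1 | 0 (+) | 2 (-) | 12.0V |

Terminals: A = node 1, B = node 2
Nodal analysis, taking node 2 as the 0 V reference.
Source V1 fixes V_0 = 12 V.
KCL at each unknown node (sum of currents leaving = 0; resistances in Ω):
  Node 1: (V_1 - 12)/20 + (V_1 - 0)/500 = 0
Collecting terms: 0.052 × V_1 = 0.6  =>  V_1 = 11.54 V
Power in each resistor, P = (ΔV)²/R:
  P_R1 = (12 - 11.54)²/20 = 0.01065 W
  P_R2 = (11.54 - 0)²/500 = 0.2663 W
P_total = P_R1 + P_R2 = 0.2769 W

Final answer: 0.2769 W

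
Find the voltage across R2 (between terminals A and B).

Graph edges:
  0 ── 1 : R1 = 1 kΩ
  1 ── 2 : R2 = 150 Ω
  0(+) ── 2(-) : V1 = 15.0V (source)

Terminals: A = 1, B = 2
R1 and R2 are in series across V1 (node 0 → node 1 → node 2), and the output A–B is taken across R2, so this is a voltage divider.
Series current: I = V1/(R1 + R2) = 15/(1000 + 150) = 15/1150 = 0.01304 A
V_R2 = I × R2 = V1 × R2/(R1 + R2) = 15 × 150/1150 = 1.957 V

Final answer: 1.957 V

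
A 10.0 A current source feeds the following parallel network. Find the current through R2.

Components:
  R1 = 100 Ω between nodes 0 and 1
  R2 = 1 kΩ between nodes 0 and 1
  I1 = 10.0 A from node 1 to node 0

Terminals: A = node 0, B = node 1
All resistors sit directly between nodes 0 and 1, so they are in parallel and share one voltage V; the full source current 10 A splits among them.
1/R_par = 1/100 + 1/1000 = 0.011 S  =>  R_par = 90.91 Ω
V = I × R_par = 10 × 90.91 = 909.1 V
I_R2 = V/R2 = 909.1/1000 = 0.9091 A

Final answer: 0.9091 A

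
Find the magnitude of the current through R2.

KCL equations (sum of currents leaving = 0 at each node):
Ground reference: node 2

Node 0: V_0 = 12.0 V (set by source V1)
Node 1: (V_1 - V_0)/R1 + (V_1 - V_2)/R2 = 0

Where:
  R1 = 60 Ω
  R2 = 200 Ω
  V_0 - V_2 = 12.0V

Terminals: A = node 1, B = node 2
Nodal analysis, taking node 2 as the 0 V reference.
Source V1 fixes V_0 = 12 V.
KCL at each unknown node (sum of currents leaving = 0; resistances in Ω):
  Node 1: (V_1 - 12)/60 + (V_1 - 0)/200 = 0
Collecting terms: 0.02167 × V_1 = 0.2  =>  V_1 = 9.231 V
I_R2 = (V_1 - V_2)/R2 = (9.231 - 0)/200 = 0.04615 A
|I_R2| = 0.04615 A

Final answer: |I_R2| = 0.04615 A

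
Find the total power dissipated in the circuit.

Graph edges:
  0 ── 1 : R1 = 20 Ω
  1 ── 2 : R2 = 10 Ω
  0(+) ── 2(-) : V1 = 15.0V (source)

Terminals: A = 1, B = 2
Nodal analysis, taking node 2 as the 0 V reference.
Source V1 fixes V_0 = 15 V.
KCL at each unknown node (sum of currents leaving = 0; resistances in Ω):
  Node 1: (V_1 - 15)/20 + (V_1 - 0)/10 = 0
Collecting terms: 0.15 × V_1 = 0.75  =>  V_1 = 5 V
Power in each resistor, P = (ΔV)²/R:
  P_R1 = (15 - 5)²/20 = 5 W
  P_R2 = (5 - 0)²/10 = 2.5 W
P_total = P_R1 + P_R2 = 7.5 W

Final answer: 7.5 W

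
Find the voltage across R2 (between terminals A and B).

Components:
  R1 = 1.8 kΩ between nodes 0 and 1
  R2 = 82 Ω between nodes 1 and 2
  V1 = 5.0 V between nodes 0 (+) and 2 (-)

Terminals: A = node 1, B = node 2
R1 and R2 are in series across V1 (node 0 → node 1 → node 2), and the output A–B is taken across R2, so this is a voltage divider.
Series current: I = V1/(R1 + R2) = 5/(1800 + 82) = 5/1882 = 0.002657 A
V_R2 = I × R2 = V1 × R2/(R1 + R2) = 5 × 82/1882 = 0.2179 V

Final answer: 0.2179 V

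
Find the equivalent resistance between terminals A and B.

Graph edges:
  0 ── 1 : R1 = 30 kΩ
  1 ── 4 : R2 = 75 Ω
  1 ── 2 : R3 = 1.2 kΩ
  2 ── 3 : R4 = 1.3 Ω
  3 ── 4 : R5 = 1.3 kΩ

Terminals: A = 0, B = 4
Reduce the network between node 0 (A) and node 4 (B) by series/parallel combination:
  Rs1 = R3 + R4 (series, joined only at node 2) = 1200 + 1.3 = 1201 Ω
  Rs2 = R5 + Rs1 (series, joined only at node 3) = 1300 + 1201 = 2501 Ω
  Rp1 = R2 ‖ Rs2 (parallel, both between nodes 1 and 4) = 1/(1/75 + 1/2501) = 72.82 Ω
  Rs3 = R1 + Rp1 (series, joined only at node 1) = 30000 + 72.82 = 30070 Ω
R_eq = 30.07 kΩ

Final answer: 30.07 kΩ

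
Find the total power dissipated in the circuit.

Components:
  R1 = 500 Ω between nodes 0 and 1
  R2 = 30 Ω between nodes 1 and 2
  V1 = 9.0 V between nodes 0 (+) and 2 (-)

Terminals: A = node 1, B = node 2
Nodal analysis, taking node 2 as the 0 V reference.
Source V1 fixes V_0 = 9 V.
KCL at each unknown node (sum of currents leaving = 0; resistances in Ω):
  Node 1: (V_1 - 9)/500 + (V_1 - 0)/30 = 0
Collecting terms: 0.03533 × V_1 = 0.018  =>  V_1 = 0.5094 V
Power in each resistor, P = (ΔV)²/R:
  P_R1 = (9 - 0.5094)²/500 = 0.1442 W
  P_R2 = (0.5094 - 0)²/30 = 0.008651 W
P_total = P_R1 + P_R2 = 0.1528 W

Final answer: 0.1528 W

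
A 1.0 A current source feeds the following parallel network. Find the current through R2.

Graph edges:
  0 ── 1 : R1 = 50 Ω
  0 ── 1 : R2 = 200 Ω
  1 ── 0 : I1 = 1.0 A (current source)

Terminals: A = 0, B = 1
All resistors sit directly between nodes 0 and 1, so they are in parallel and share one voltage V; the full source current 1 A splits among them.
1/R_par = 1/50 + 1/200 = 0.025 S  =>  R_par = 40 Ω
V = I × R_par = 1 × 40 = 40 V
I_R2 = V/R2 = 40/200 = 0.2 A

Final answer: 0.2 A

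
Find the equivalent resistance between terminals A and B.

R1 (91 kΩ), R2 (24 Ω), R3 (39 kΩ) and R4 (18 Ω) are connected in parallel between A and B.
Reduce the network between node 0 (A) and node 1 (B) by series/parallel combination:
  Rp1 = R1 ‖ R2 ‖ R3 ‖ R4 (parallel, all between nodes 0 and 1) = 1/(1/91000 + 1/24 + 1/39000 + 1/18) = 10.28 Ω
R_eq = 10.28 Ω

Final answer: 10.28 Ω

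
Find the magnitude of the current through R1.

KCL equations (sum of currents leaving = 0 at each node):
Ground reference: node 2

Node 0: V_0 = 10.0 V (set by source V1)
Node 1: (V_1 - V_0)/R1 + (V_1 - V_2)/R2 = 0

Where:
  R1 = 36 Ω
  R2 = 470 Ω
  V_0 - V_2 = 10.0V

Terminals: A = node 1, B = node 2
Nodal analysis, taking node 2 as the 0 V reference.
Source V1 fixes V_0 = 10 V.
KCL at each unknown node (sum of currents leaving = 0; resistances in Ω):
  Node 1: (V_1 - 10)/36 + (V_1 - 0)/470 = 0
Collecting terms: 0.02991 × V_1 = 0.2778  =>  V_1 = 9.289 V
I_R1 = (V_0 - V_1)/R1 = (10 - 9.289)/36 = 0.01976 A
|I_R1| = 0.01976 A

Final answer: |I_R1| = 0.01976 A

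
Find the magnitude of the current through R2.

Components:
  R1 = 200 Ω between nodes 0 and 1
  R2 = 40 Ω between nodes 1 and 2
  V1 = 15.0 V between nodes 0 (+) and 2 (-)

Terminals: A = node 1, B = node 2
Nodal analysis, taking node 2 as the 0 V reference.
Source V1 fixes V_0 = 15 V.
KCL at each unknown node (sum of currents leaving = 0; resistances in Ω):
  Node 1: (V_1 - 15)/200 + (V_1 - 0)/40 = 0
Collecting terms: 0.03 × V_1 = 0.075  =>  V_1 = 2.5 V
I_R2 = (V_1 - V_2)/R2 = (2.5 - 0)/40 = 0.0625 A
|I_R2| = 0.0625 A

Final answer: |I_R2| = 0.0625 A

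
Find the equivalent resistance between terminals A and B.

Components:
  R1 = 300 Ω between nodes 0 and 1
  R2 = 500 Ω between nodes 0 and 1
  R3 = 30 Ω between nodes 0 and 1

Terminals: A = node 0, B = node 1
Reduce the network between node 0 (A) and node 1 (B) by series/parallel combination:
  Rp1 = R1 ‖ R2 ‖ R3 (parallel, all between nodes 0 and 1) = 1/(1/300 + 1/500 + 1/30) = 25.86 Ω
R_eq = 25.86 Ω

Final answer: 25.86 Ω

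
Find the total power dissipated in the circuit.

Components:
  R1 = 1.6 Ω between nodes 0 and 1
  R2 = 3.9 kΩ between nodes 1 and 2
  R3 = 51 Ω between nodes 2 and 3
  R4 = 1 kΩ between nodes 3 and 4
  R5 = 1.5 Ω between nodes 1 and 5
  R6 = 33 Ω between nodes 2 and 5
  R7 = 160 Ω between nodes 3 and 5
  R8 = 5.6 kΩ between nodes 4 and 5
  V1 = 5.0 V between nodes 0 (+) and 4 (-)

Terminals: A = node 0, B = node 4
Nodal analysis, taking node 4 as the 0 V reference.
Source V1 fixes V_0 = 5 V.
KCL at each unknown node (sum of currents leaving = 0; resistances in Ω):
  Node 1: (V_1 - 5)/1.6 + (V_1 - V_2)/3900 + (V_1 - V_5)/1.5 = 0
  Node 2: (V_2 - V_1)/3900 + (V_2 - V_3)/51 + (V_2 - V_5)/33 = 0
  Node 3: (V_3 - V_2)/51 + (V_3 - 0)/1000 + (V_3 - V_5)/160 = 0
  Node 5: (V_5 - V_1)/1.5 + (V_5 - V_2)/33 + (V_5 - V_3)/160 + (V_5 - 0)/5600 = 0
Collecting terms (coefficients in siemens):
  1.292·V_1 - 0.0002564·V_2 - 0.6667·V_5 = 3.125
  0.05017·V_2 - 0.0002564·V_1 - 0.01961·V_3 - 0.0303·V_5 = 0
  0.02686·V_3 - 0.01961·V_2 - 0.00625·V_5 = 0
  0.7034·V_5 - 0.6667·V_1 - 0.0303·V_2 - 0.00625·V_3 = 0
Solving these 4 simultaneous equations (Gaussian elimination) gives:
  V_1 = 4.991 V, V_2 = 4.881 V, V_3 = 4.723 V, V_5 = 4.983 V
Power in each resistor, P = (ΔV)²/R:
  P_R1 = (5 - 4.991)²/1.6 = 0.00005041 W
  P_R2 = (4.991 - 4.881)²/3900 = 0.00000309 W
  P_R3 = (4.881 - 4.723)²/51 = 0.0004904 W
  P_R4 = (4.723 - 0)²/1000 = 0.02231 W
  P_R5 = (4.991 - 4.983)²/1.5 = 0.00004678 W
  P_R6 = (4.881 - 4.983)²/33 = 0.0003116 W
  P_R7 = (4.723 - 4.983)²/160 = 0.000421 W
  P_R8 = (0 - 4.983)²/5600 = 0.004433 W
P_total = P_R1 + P_R2 + P_R3 + P_R4 + P_R5 + P_R6 + P_R7 + P_R8 = 0.02806 W

Final answer: 0.02806 W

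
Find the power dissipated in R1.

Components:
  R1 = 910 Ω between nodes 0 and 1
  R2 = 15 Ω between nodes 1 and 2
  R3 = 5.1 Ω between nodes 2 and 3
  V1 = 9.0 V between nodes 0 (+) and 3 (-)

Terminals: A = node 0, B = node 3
Nodal analysis, taking node 3 as the 0 V reference.
Source V1 fixes V_0 = 9 V.
KCL at each unknown node (sum of currents leaving = 0; resistances in Ω):
  Node 1: (V_1 - 9)/910 + (V_1 - V_2)/15 = 0
  Node 2: (V_2 - V_1)/15 + (V_2 - 0)/5.1 = 0
Collecting terms (coefficients in siemens):
  0.06777·V_1 - 0.06667·V_2 = 0.00989
  0.2627·V_2 - 0.06667·V_1 = 0
Determinant D = (0.06777)(0.2627) - (-0.06667)(-0.06667) = 0.01336
V_1 = [(0.00989)(0.2627) - (-0.06667)(0)]/D = 0.1945 V
V_2 = [(0.06777)(0) - (0.00989)(-0.06667)]/D = 0.04935 V
I_R1 = (V_0 - V_1)/R1 = (9 - 0.1945)/910 = 0.009676 A
P_R1 = I_R1² × R1 = (0.009676)² × 910 = 0.08521 W

Final answer: 0.08521 W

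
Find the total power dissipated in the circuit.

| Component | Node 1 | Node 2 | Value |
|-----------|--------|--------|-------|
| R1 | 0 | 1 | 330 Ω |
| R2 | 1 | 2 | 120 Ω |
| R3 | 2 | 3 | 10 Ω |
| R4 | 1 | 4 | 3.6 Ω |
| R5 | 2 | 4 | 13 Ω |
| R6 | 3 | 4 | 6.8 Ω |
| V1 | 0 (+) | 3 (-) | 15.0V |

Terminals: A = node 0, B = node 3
Nodal analysis, taking node 3 as the 0 V reference.
Source V1 fixes V_0 = 15 V.
KCL at each unknown node (sum of currents leaving = 0; resistances in Ω):
  Node 1: (V_1 - 15)/330 + (V_1 - V_2)/120 + (V_1 - V_4)/3.6 = 0
  Node 2: (V_2 - V_1)/120 + (V_2 - 0)/10 + (V_2 - V_4)/13 = 0
  Node 4: (V_4 - V_1)/3.6 + (V_4 - V_2)/13 + (V_4 - 0)/6.8 = 0
Collecting terms (coefficients in siemens):
  0.2891·V_1 - 0.008333·V_2 - 0.2778·V_4 = 0.04545
  0.1853·V_2 - 0.008333·V_1 - 0.07692·V_4 = 0
  0.5018·V_4 - 0.2778·V_1 - 0.07692·V_2 = 0
Solving these 3 simultaneous equations (Gaussian elimination) gives:
  V_1 = 0.3775 V, V_2 = 0.1108 V, V_4 = 0.226 V
Power in each resistor, P = (ΔV)²/R:
  P_R1 = (15 - 0.3775)²/330 = 0.6479 W
  P_R2 = (0.3775 - 0.1108)²/120 = 0.0005926 W
  P_R3 = (0.1108 - 0)²/10 = 0.001228 W
  P_R4 = (0.3775 - 0.226)²/3.6 = 0.006377 W
  P_R5 = (0.1108 - 0.226)²/13 = 0.00102 W
  P_R6 = (0 - 0.226)²/6.8 = 0.007509 W
P_total = P_R1 + P_R2 + P_R3 + P_R4 + P_R5 + P_R6 = 0.6647 W

Final answer: 0.6647 W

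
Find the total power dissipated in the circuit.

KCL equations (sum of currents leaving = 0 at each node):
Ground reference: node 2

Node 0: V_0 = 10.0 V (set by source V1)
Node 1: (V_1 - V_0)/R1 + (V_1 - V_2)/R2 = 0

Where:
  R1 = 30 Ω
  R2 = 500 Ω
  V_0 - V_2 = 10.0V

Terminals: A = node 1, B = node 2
Nodal analysis, taking node 2 as the 0 V reference.
Source V1 fixes V_0 = 10 V.
KCL at each unknown node (sum of currents leaving = 0; resistances in Ω):
  Node 1: (V_1 - 10)/30 + (V_1 - 0)/500 = 0
Collecting terms: 0.03533 × V_1 = 0.3333  =>  V_1 = 9.434 V
Power in each resistor, P = (ΔV)²/R:
  P_R1 = (10 - 9.434)²/30 = 0.01068 W
  P_R2 = (9.434 - 0)²/500 = 0.178 W
P_total = P_R1 + P_R2 = 0.1887 W

Final answer: 0.1887 W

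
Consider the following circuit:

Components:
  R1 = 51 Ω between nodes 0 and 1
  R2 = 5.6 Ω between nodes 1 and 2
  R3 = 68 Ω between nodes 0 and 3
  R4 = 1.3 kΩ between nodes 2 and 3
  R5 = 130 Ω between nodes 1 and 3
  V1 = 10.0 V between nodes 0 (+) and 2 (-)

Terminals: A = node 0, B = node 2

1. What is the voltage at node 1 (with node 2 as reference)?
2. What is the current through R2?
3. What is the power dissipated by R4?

Nodal analysis, taking node 2 as the 0 V reference.
Source V1 fixes V_0 = 10 V.
KCL at each unknown node (sum of currents leaving = 0; resistances in Ω):
  Node 1: (V_1 - 10)/51 + (V_1 - 0)/5.6 + (V_1 - V_3)/130 = 0
  Node 3: (V_3 - 10)/68 + (V_3 - 0)/1300 + (V_3 - V_1)/130 = 0
Collecting terms (coefficients in siemens):
  0.2059·V_1 - 0.007692·V_3 = 0.1961
  0.02317·V_3 - 0.007692·V_1 = 0.1471
Determinant D = (0.2059)(0.02317) - (-0.007692)(-0.007692) = 0.00471
V_1 = [(0.1961)(0.02317) - (-0.007692)(0.1471)]/D = 1.205 V
V_3 = [(0.2059)(0.1471) - (0.1961)(-0.007692)]/D = 6.748 V
Part 1:
  Read off the nodal solution: V_1 = 1.205 V
Part 2:
  I_R2 = (V_1 - V_2)/R2 = (1.205 - 0)/5.6 = 0.2151 A
  Magnitude: I_R2 = 0.2151 A
Part 3:
  I_R4 = (V_2 - V_3)/R4 = (0 - 6.748)/1300 = -0.00519 A
  P_R4 = I_R4² × R4 = (-0.00519)² × 1300 = 0.03502 W

Final answers:
1. V_1 = 1.205 V
2. I_R2 = 0.2151 A
3. P_R4 = 0.03502 W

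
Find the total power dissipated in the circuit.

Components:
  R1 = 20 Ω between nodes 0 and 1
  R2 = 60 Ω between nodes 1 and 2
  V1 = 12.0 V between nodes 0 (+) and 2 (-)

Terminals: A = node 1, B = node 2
Nodal analysis, taking node 2 as the 0 V reference.
Source V1 fixes V_0 = 12 V.
KCL at each unknown node (sum of currents leaving = 0; resistances in Ω):
  Node 1: (V_1 - 12)/20 + (V_1 - 0)/60 = 0
Collecting terms: 0.06667 × V_1 = 0.6  =>  V_1 = 9 V
Power in each resistor, P = (ΔV)²/R:
  P_R1 = (12 - 9)²/20 = 0.45 W
  P_R2 = (9 - 0)²/60 = 1.35 W
P_total = P_R1 + P_R2 = 1.8 W

Final answer: 1.8 W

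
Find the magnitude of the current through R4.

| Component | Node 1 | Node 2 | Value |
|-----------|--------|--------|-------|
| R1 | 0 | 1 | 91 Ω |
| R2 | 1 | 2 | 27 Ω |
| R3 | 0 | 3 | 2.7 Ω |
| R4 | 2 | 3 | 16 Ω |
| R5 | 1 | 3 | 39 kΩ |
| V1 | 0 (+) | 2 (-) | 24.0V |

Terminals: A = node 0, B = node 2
Nodal analysis, taking node 2 as the 0 V reference.
Source V1 fixes V_0 = 24 V.
KCL at each unknown node (sum of currents leaving = 0; resistances in Ω):
  Node 1: (V_1 - 24)/91 + (V_1 - 0)/27 + (V_1 - V_3)/39000 = 0
  Node 3: (V_3 - 24)/2.7 + (V_3 - 0)/16 + (V_3 - V_1)/39000 = 0
Collecting terms (coefficients in siemens):
  0.04805·V_1 - 0.00002564·V_3 = 0.2637
  0.4329·V_3 - 0.00002564·V_1 = 8.889
Determinant D = (0.04805)(0.4329) - (-0.00002564)(-0.00002564) = 0.0208
V_1 = [(0.2637)(0.4329) - (-0.00002564)(8.889)]/D = 5.5 V
V_3 = [(0.04805)(8.889) - (0.2637)(-0.00002564)]/D = 20.53 V
I_R4 = (V_2 - V_3)/R4 = (0 - 20.53)/16 = -1.283 A
|I_R4| = 1.283 A

Final answer: |I_R4| = 1.283 A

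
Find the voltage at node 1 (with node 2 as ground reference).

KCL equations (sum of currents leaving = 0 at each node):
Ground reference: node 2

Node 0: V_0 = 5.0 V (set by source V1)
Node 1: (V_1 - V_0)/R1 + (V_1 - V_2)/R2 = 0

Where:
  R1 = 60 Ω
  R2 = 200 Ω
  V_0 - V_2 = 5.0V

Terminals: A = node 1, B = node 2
Nodal analysis, taking node 2 as the 0 V reference.
Source V1 fixes V_0 = 5 V.
KCL at each unknown node (sum of currents leaving = 0; resistances in Ω):
  Node 1: (V_1 - 5)/60 + (V_1 - 0)/200 = 0
Collecting terms: 0.02167 × V_1 = 0.08333  =>  V_1 = 3.846 V
The requested potential is V_1 = 3.846 V.

Final answer: V_1 = 3.846 V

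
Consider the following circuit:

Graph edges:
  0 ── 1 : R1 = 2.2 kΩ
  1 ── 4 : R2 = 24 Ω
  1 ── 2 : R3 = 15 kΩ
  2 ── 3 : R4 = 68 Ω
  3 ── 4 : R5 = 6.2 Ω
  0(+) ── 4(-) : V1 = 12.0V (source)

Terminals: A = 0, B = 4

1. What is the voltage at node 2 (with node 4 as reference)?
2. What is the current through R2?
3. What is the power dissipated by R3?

Nodal analysis, taking node 4 as the 0 V reference.
Source V1 fixes V_0 = 12 V.
KCL at each unknown node (sum of currents leaving = 0; resistances in Ω):
  Node 1: (V_1 - 12)/2200 + (V_1 - 0)/24 + (V_1 - V_2)/15000 = 0
  Node 2: (V_2 - V_1)/15000 + (V_2 - V_3)/68 = 0
  Node 3: (V_3 - V_2)/68 + (V_3 - 0)/6.2 = 0
Collecting terms (coefficients in siemens):
  0.04219·V_1 - 0.00006667·V_2 = 0.005455
  0.01477·V_2 - 0.00006667·V_1 - 0.01471·V_3 = 0
  0.176·V_3 - 0.01471·V_2 = 0
Solving these 3 simultaneous equations (Gaussian elimination) gives:
  V_1 = 0.1293 V, V_2 = 0.0006364 V, V_3 = 0.00005318 V
Part 1:
  Read off the nodal solution: V_2 = 0.0006364 V
Part 2:
  I_R2 = (V_1 - V_4)/R2 = (0.1293 - 0)/24 = 0.005387 A
  Magnitude: I_R2 = 0.005387 A
Part 3:
  I_R3 = (V_1 - V_2)/R3 = (0.1293 - 0.0006364)/15000 = 0.000008577 A
  P_R3 = I_R3² × R3 = (0.000008577)² × 15000 = 0.000001103 W

Final answers:
1. V_2 = 0.0006364 V
2. I_R2 = 0.005387 A
3. P_R3 = 1.103e-06 W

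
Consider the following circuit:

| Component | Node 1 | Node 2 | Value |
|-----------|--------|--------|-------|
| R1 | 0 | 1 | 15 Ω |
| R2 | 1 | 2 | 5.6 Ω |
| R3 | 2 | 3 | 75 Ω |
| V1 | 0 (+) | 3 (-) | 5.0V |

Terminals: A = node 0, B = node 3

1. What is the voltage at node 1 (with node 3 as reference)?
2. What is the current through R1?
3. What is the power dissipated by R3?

Nodal analysis, taking node 3 as the 0 V reference.
Source V1 fixes V_0 = 5 V.
KCL at each unknown node (sum of currents leaving = 0; resistances in Ω):
  Node 1: (V_1 - 5)/15 + (V_1 - V_2)/5.6 = 0
  Node 2: (V_2 - V_1)/5.6 + (V_2 - 0)/75 = 0
Collecting terms (coefficients in siemens):
  0.2452·V_1 - 0.1786·V_2 = 0.3333
  0.1919·V_2 - 0.1786·V_1 = 0
Determinant D = (0.2452)(0.1919) - (-0.1786)(-0.1786) = 0.01517
V_1 = [(0.3333)(0.1919) - (-0.1786)(0)]/D = 4.215 V
V_2 = [(0.2452)(0) - (0.3333)(-0.1786)]/D = 3.923 V
Part 1:
  Read off the nodal solution: V_1 = 4.215 V
Part 2:
  I_R1 = (V_0 - V_1)/R1 = (5 - 4.215)/15 = 0.0523 A
  Magnitude: I_R1 = 0.0523 A
Part 3:
  I_R3 = (V_2 - V_3)/R3 = (3.923 - 0)/75 = 0.0523 A
  P_R3 = I_R3² × R3 = (0.0523)² × 75 = 0.2052 W

Final answers:
1. V_1 = 4.215 V
2. I_R1 = 0.0523 A
3. P_R3 = 0.2052 W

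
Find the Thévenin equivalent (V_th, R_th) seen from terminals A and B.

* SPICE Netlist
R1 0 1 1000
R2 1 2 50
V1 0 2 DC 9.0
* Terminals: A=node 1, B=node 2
Step 1 — V_th is the open-circuit voltage V_A - V_B (nothing connected across the terminals).
Nodal analysis, taking node 2 as the 0 V reference.
Source V1 fixes V_0 = 9 V.
KCL at each unknown node (sum of currents leaving = 0; resistances in Ω):
  Node 1: (V_1 - 9)/1000 + (V_1 - 0)/50 = 0
Collecting terms: 0.021 × V_1 = 0.009  =>  V_1 = 0.4286 V
V_th = V_1 - V_2 = 0.4286 - 0 = 0.4286 V
Step 2 — R_th: zero the source — replace V1 by a short circuit (node 2 merges into node 0) — and find the resistance seen between A (node 1) and B (node 0).
Reduce the network between node 1 (A) and node 0 (B) by series/parallel combination:
  Rp1 = R1 ‖ R2 (parallel, both between nodes 0 and 1) = 1/(1/1000 + 1/50) = 47.62 Ω
R_th = 47.62 Ω

Final answer: V_th = 0.4286 V, R_th = 47.62 Ω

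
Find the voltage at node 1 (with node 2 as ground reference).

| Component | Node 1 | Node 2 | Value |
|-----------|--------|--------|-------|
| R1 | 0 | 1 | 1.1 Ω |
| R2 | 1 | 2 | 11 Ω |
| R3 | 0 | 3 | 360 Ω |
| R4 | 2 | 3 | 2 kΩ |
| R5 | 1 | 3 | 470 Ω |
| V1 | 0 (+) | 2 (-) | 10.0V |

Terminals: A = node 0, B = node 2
Nodal analysis, taking node 2 as the 0 V reference.
Source V1 fixes V_0 = 10 V.
KCL at each unknown node (sum of currents leaving = 0; resistances in Ω):
  Node 1: (V_1 - 10)/1.1 + (V_1 - 0)/11 + (V_1 - V_3)/470 = 0
  Node 3: (V_3 - 10)/360 + (V_3 - 0)/2000 + (V_3 - V_1)/470 = 0
Collecting terms (coefficients in siemens):
  1.002·V_1 - 0.002128·V_3 = 9.091
  0.005405·V_3 - 0.002128·V_1 = 0.02778
Determinant D = (1.002)(0.005405) - (-0.002128)(-0.002128) = 0.005412
V_1 = [(9.091)(0.005405) - (-0.002128)(0.02778)]/D = 9.09 V
V_3 = [(1.002)(0.02778) - (9.091)(-0.002128)]/D = 8.717 V
The requested potential is V_1 = 9.09 V.

Final answer: V_1 = 9.09 V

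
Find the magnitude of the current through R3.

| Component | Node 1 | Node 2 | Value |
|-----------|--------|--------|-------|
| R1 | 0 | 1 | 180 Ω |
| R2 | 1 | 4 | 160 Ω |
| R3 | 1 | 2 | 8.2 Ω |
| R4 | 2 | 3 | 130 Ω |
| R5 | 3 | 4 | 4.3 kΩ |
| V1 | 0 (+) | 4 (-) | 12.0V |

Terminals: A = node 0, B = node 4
Nodal analysis, taking node 4 as the 0 V reference.
Source V1 fixes V_0 = 12 V.
KCL at each unknown node (sum of currents leaving = 0; resistances in Ω):
  Node 1: (V_1 - 12)/180 + (V_1 - 0)/160 + (V_1 - V_2)/8.2 = 0
  Node 2: (V_2 - V_1)/8.2 + (V_2 - V_3)/130 = 0
  Node 3: (V_3 - V_2)/130 + (V_3 - 0)/4300 = 0
Collecting terms (coefficients in siemens):
  0.1338·V_1 - 0.122·V_2 = 0.06667
  0.1296·V_2 - 0.122·V_1 - 0.007692·V_3 = 0
  0.007925·V_3 - 0.007692·V_2 = 0
Solving these 3 simultaneous equations (Gaussian elimination) gives:
  V_1 = 5.541 V, V_2 = 5.531 V, V_3 = 5.369 V
I_R3 = (V_1 - V_2)/R3 = (5.541 - 5.531)/8.2 = 0.001249 A
|I_R3| = 0.001249 A

Final answer: |I_R3| = 0.001249 A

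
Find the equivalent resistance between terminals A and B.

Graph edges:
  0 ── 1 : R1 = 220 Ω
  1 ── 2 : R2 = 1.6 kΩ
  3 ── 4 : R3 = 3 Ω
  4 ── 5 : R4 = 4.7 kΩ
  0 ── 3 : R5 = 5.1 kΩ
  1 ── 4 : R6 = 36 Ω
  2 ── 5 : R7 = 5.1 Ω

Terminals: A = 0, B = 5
The network is not a plain series/parallel combination. Inject a 1 A test current into terminal A (node 0) and return it from terminal B (node 5); then R_eq = V_A / (1 A).
Nodal analysis, taking node 5 as the 0 V reference.
Current source I_test pushes 1 A into node 0 and draws it out of node 5.
KCL at each unknown node (sum of currents leaving = 0; resistances in Ω):
  Node 0: (V_0 - V_1)/220 + (V_0 - V_3)/5100 - 1 = 0
  Node 1: (V_1 - V_0)/220 + (V_1 - V_2)/1600 + (V_1 - V_4)/36 = 0
  Node 2: (V_2 - V_1)/1600 + (V_2 - 0)/5.1 = 0
  Node 3: (V_3 - V_0)/5100 + (V_3 - V_4)/3 = 0
  Node 4: (V_4 - V_1)/36 + (V_4 - V_3)/3 + (V_4 - 0)/4700 = 0
Collecting terms (coefficients in siemens):
  0.004742·V_0 - 0.004545·V_1 - 0.0001961·V_3 = 1
  0.03295·V_1 - 0.004545·V_0 - 0.000625·V_2 - 0.02778·V_4 = 0
  0.1967·V_2 - 0.000625·V_1 = 0
  0.3335·V_3 - 0.0001961·V_0 - 0.3333·V_4 = 0
  0.3613·V_4 - 0.02778·V_1 - 0.3333·V_3 = 0
Solving these 5 simultaneous equations (Gaussian elimination) gives:
  V_0 = 1409 V, V_1 = 1198 V, V_2 = 3.808 V, V_3 = 1191 V
  V_4 = 1191 V
R_eq = V_0 / 1 A = 1409 Ω = 1.409 kΩ

Final answer: 1.409 kΩ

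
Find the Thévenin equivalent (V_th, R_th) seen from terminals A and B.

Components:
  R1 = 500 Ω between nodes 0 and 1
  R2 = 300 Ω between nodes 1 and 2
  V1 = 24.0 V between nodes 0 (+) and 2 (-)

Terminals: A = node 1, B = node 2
Step 1 — V_th is the open-circuit voltage V_A - V_B (nothing connected across the terminals).
Nodal analysis, taking node 2 as the 0 V reference.
Source V1 fixes V_0 = 24 V.
KCL at each unknown node (sum of currents leaving = 0; resistances in Ω):
  Node 1: (V_1 - 24)/500 + (V_1 - 0)/300 = 0
Collecting terms: 0.005333 × V_1 = 0.048  =>  V_1 = 9 V
V_th = V_1 - V_2 = 9 - 0 = 9 V
Step 2 — R_th: zero the source — replace V1 by a short circuit (node 2 merges into node 0) — and find the resistance seen between A (node 1) and B (node 0).
Reduce the network between node 1 (A) and node 0 (B) by series/parallel combination:
  Rp1 = R1 ‖ R2 (parallel, both between nodes 0 and 1) = 1/(1/500 + 1/300) = 187.5 Ω
R_th = 187.5 Ω

Final answer: V_th = 9 V, R_th = 187.5 Ω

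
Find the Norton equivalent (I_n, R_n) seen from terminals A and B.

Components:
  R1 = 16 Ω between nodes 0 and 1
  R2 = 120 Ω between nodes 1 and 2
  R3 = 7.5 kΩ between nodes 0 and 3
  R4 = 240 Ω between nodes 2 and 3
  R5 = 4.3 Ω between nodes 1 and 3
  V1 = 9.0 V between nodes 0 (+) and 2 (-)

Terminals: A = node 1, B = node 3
Find the Thévenin equivalent first; then I_n = V_th/R_th and R_n = R_th.
Step 1 — V_th is the open-circuit voltage V_A - V_B (nothing connected across the terminals).
Nodal analysis, taking node 2 as the 0 V reference.
Source V1 fixes V_0 = 9 V.
KCL at each unknown node (sum of currents leaving = 0; resistances in Ω):
  Node 1: (V_1 - 9)/16 + (V_1 - 0)/120 + (V_1 - V_3)/4.3 = 0
  Node 3: (V_3 - 9)/7500 + (V_3 - 0)/240 + (V_3 - V_1)/4.3 = 0
Collecting terms (coefficients in siemens):
  0.3034·V_1 - 0.2326·V_3 = 0.5625
  0.2369·V_3 - 0.2326·V_1 = 0.0012
Determinant D = (0.3034)(0.2369) - (-0.2326)(-0.2326) = 0.01778
V_1 = [(0.5625)(0.2369) - (-0.2326)(0.0012)]/D = 7.51 V
V_3 = [(0.3034)(0.0012) - (0.5625)(-0.2326)]/D = 7.379 V
V_th = V_1 - V_3 = 7.51 - 7.379 = 0.1313 V
Step 2 — R_th: zero the source — replace V1 by a short circuit (node 2 merges into node 0) — and find the resistance seen between A (node 1) and B (node 3).
Reduce the network between node 1 (A) and node 3 (B) by series/parallel combination:
  Rp1 = R1 ‖ R2 (parallel, both between nodes 0 and 1) = 1/(1/16 + 1/120) = 14.12 Ω
  Rp2 = R3 ‖ R4 (parallel, both between nodes 0 and 3) = 1/(1/7500 + 1/240) = 232.6 Ω
  Rs1 = Rp1 + Rp2 (series, joined only at node 0) = 14.12 + 232.6 = 246.7 Ω
  Rp3 = R5 ‖ Rs1 (parallel, both between nodes 1 and 3) = 1/(1/4.3 + 1/246.7) = 4.226 Ω
R_th = 4.226 Ω
I_n = V_th/R_th = 0.1313/4.226 = 0.03106 A, and R_n = R_th = 4.226 Ω

Final answer: I_n = 0.03106 A, R_n = 4.226 Ω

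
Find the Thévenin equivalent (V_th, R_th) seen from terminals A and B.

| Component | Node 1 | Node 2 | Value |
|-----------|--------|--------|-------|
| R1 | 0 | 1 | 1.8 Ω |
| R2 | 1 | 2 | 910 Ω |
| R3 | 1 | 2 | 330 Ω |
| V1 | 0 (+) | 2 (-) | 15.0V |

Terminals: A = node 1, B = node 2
Step 1 — V_th is the open-circuit voltage V_A - V_B (nothing connected across the terminals).
Nodal analysis, taking node 2 as the 0 V reference.
Source V1 fixes V_0 = 15 V.
KCL at each unknown node (sum of currents leaving = 0; resistances in Ω):
  Node 1: (V_1 - 15)/1.8 + (V_1 - 0)/910 + (V_1 - 0)/330 = 0
Collecting terms: 0.5597 × V_1 = 8.333  =>  V_1 = 14.89 V
V_th = V_1 - V_2 = 14.89 - 0 = 14.89 V
Step 2 — R_th: zero the source — replace V1 by a short circuit (node 2 merges into node 0) — and find the resistance seen between A (node 1) and B (node 0).
Reduce the network between node 1 (A) and node 0 (B) by series/parallel combination:
  Rp1 = R1 ‖ R2 ‖ R3 (parallel, all between nodes 0 and 1) = 1/(1/1.8 + 1/910 + 1/330) = 1.787 Ω
R_th = 1.787 Ω

Final answer: V_th = 14.89 V, R_th = 1.787 Ω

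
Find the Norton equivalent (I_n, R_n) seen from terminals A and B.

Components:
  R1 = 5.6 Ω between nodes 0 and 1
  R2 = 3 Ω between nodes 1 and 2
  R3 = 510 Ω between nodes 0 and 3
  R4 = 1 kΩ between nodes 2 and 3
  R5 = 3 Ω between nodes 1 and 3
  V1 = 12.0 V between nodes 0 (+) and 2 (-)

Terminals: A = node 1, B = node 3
Find the Thévenin equivalent first; then I_n = V_th/R_th and R_n = R_th.
Step 1 — V_th is the open-circuit voltage V_A - V_B (nothing connected across the terminals).
Nodal analysis, taking node 2 as the 0 V reference.
Source V1 fixes V_0 = 12 V.
KCL at each unknown node (sum of currents leaving = 0; resistances in Ω):
  Node 1: (V_1 - 12)/5.6 + (V_1 - 0)/3 + (V_1 - V_3)/3 = 0
  Node 3: (V_3 - 12)/510 + (V_3 - 0)/1000 + (V_3 - V_1)/3 = 0
Collecting terms (coefficients in siemens):
  0.8452·V_1 - 0.3333·V_3 = 2.143
  0.3363·V_3 - 0.3333·V_1 = 0.02353
Determinant D = (0.8452)(0.3363) - (-0.3333)(-0.3333) = 0.1731
V_1 = [(2.143)(0.3363) - (-0.3333)(0.02353)]/D = 4.207 V
V_3 = [(0.8452)(0.02353) - (2.143)(-0.3333)]/D = 4.24 V
V_th = V_1 - V_3 = 4.207 - 4.24 = -0.03292 V
Step 2 — R_th: zero the source — replace V1 by a short circuit (node 2 merges into node 0) — and find the resistance seen between A (node 1) and B (node 3).
Reduce the network between node 1 (A) and node 3 (B) by series/parallel combination:
  Rp1 = R1 ‖ R2 (parallel, both between nodes 0 and 1) = 1/(1/5.6 + 1/3) = 1.953 Ω
  Rp2 = R3 ‖ R4 (parallel, both between nodes 0 and 3) = 1/(1/510 + 1/1000) = 337.7 Ω
  Rs1 = Rp1 + Rp2 (series, joined only at node 0) = 1.953 + 337.7 = 339.7 Ω
  Rp3 = R5 ‖ Rs1 (parallel, both between nodes 1 and 3) = 1/(1/3 + 1/339.7) = 2.974 Ω
R_th = 2.974 Ω
I_n = V_th/R_th = -0.03292/2.974 = -0.01107 A, and R_n = R_th = 2.974 Ω

Final answer: I_n = -0.01107 A, R_n = 2.974 Ω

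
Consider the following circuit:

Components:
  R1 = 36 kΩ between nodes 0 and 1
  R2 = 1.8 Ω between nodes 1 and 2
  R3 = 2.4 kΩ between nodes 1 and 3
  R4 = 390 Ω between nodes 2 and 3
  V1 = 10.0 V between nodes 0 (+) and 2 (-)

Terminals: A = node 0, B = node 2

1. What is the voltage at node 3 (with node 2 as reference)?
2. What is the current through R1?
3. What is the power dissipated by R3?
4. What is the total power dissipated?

Nodal analysis, taking node 2 as the 0 V reference.
Source V1 fixes V_0 = 10 V.
KCL at each unknown node (sum of currents leaving = 0; resistances in Ω):
  Node 1: (V_1 - 10)/36000 + (V_1 - 0)/1.8 + (V_1 - V_3)/2400 = 0
  Node 3: (V_3 - V_1)/2400 + (V_3 - 0)/390 = 0
Collecting terms (coefficients in siemens):
  0.556·V_1 - 0.0004167·V_3 = 0.0002778
  0.002981·V_3 - 0.0004167·V_1 = 0
Determinant D = (0.556)(0.002981) - (-0.0004167)(-0.0004167) = 0.001657
V_1 = [(0.0002778)(0.002981) - (-0.0004167)(0)]/D = 0.0004997 V
V_3 = [(0.556)(0) - (0.0002778)(-0.0004167)]/D = 0.00006984 V
Part 1:
  Read off the nodal solution: V_3 = 0.00006984 V
Part 2:
  I_R1 = (V_0 - V_1)/R1 = (10 - 0.0004997)/36000 = 0.0002778 A
  Magnitude: I_R1 = 0.0002778 A
Part 3:
  I_R3 = (V_1 - V_3)/R3 = (0.0004997 - 0.00006984)/2400 = 0.0000001791 A
  P_R3 = I_R3² × R3 = (0.0000001791)² × 2400 = 0.00000000007697 W
Part 4:
  Power in each resistor, P = (ΔV)²/R:
    P_R1 = (10 - 0.0004997)²/36000 = 0.002778 W
    P_R2 = (0.0004997 - 0)²/1.8 = 0.0000001387 W
    P_R3 = (0.0004997 - 0.00006984)²/2400 = 0.00000000007697 W
    P_R4 = (0 - 0.00006984)²/390 = 0.00000000001251 W
  P_total = P_R1 + P_R2 + P_R3 + P_R4 = 0.002778 W

Final answers:
1. V_3 = 6.984e-05 V
2. I_R1 = 0.0002778 A
3. P_R3 = 7.697e-11 W
4. P_total = 0.002778 W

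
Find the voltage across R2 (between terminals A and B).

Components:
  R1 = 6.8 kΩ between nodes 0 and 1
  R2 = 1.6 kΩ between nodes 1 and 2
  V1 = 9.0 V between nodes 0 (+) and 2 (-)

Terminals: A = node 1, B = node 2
R1 and R2 are in series across V1 (node 0 → node 1 → node 2), and the output A–B is taken across R2, so this is a voltage divider.
Series current: I = V1/(R1 + R2) = 9/(6800 + 1600) = 9/8400 = 0.001071 A
V_R2 = I × R2 = V1 × R2/(R1 + R2) = 9 × 1600/8400 = 1.714 V

Final answer: 1.714 V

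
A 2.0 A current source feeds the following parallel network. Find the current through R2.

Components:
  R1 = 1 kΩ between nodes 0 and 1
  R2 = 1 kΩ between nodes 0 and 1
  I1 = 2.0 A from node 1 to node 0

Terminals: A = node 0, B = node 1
All resistors sit directly between nodes 0 and 1, so they are in parallel and share one voltage V; the full source current 2 A splits among them.
1/R_par = 1/1000 + 1/1000 = 0.002 S  =>  R_par = 500 Ω
V = I × R_par = 2 × 500 = 1000 V
I_R2 = V/R2 = 1000/1000 = 1 A

Final answer: 1 A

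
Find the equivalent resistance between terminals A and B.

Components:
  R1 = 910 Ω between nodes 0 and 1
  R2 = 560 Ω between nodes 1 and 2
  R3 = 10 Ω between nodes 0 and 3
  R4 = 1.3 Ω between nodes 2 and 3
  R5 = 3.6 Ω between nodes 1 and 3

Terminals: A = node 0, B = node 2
The network is not a plain series/parallel combination. Inject a 1 A test current into terminal A (node 0) and return it from terminal B (node 2); then R_eq = V_A / (1 A).
Nodal analysis, taking node 2 as the 0 V reference.
Current source I_test pushes 1 A into node 0 and draws it out of node 2.
KCL at each unknown node (sum of currents leaving = 0; resistances in Ω):
  Node 0: (V_0 - V_1)/910 + (V_0 - V_3)/10 - 1 = 0
  Node 1: (V_1 - V_0)/910 + (V_1 - 0)/560 + (V_1 - V_3)/3.6 = 0
  Node 3: (V_3 - V_0)/10 + (V_3 - V_1)/3.6 + (V_3 - 0)/1.3 = 0
Collecting terms (coefficients in siemens):
  0.1011·V_0 - 0.001099·V_1 - 0.1·V_3 = 1
  0.2807·V_1 - 0.001099·V_0 - 0.2778·V_3 = 0
  1.147·V_3 - 0.1·V_0 - 0.2778·V_1 = 0
Solving these 3 simultaneous equations (Gaussian elimination) gives:
  V_0 = 11.19 V, V_1 = 1.327 V, V_3 = 1.297 V
R_eq = V_0 / 1 A = 11.19 Ω

Final answer: 11.19 Ω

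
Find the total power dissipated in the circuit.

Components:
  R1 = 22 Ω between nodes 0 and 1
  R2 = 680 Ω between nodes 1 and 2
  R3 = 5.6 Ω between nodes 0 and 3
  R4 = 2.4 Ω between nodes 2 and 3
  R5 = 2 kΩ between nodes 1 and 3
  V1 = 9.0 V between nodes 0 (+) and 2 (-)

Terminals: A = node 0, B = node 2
Nodal analysis, taking node 2 as the 0 V reference.
Source V1 fixes V_0 = 9 V.
KCL at each unknown node (sum of currents leaving = 0; resistances in Ω):
  Node 1: (V_1 - 9)/22 + (V_1 - 0)/680 + (V_1 - V_3)/2000 = 0
  Node 3: (V_3 - 9)/5.6 + (V_3 - 0)/2.4 + (V_3 - V_1)/2000 = 0
Collecting terms (coefficients in siemens):
  0.04743·V_1 - 0.0005·V_3 = 0.4091
  0.5957·V_3 - 0.0005·V_1 = 1.607
Determinant D = (0.04743)(0.5957) - (-0.0005)(-0.0005) = 0.02825
V_1 = [(0.4091)(0.5957) - (-0.0005)(1.607)]/D = 8.655 V
V_3 = [(0.04743)(1.607) - (0.4091)(-0.0005)]/D = 2.705 V
Power in each resistor, P = (ΔV)²/R:
  P_R1 = (9 - 8.655)²/22 = 0.005424 W
  P_R2 = (8.655 - 0)²/680 = 0.1101 W
  P_R3 = (9 - 2.705)²/5.6 = 7.076 W
  P_R4 = (0 - 2.705)²/2.4 = 3.049 W
  P_R5 = (8.655 - 2.705)²/2000 = 0.0177 W
P_total = P_R1 + P_R2 + P_R3 + P_R4 + P_R5 = 10.26 W

Final answer: 10.26 W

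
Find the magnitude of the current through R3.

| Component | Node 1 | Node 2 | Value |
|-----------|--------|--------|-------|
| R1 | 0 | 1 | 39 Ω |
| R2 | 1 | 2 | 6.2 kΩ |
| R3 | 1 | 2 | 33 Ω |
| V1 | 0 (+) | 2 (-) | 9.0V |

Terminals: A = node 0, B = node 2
Nodal analysis, taking node 2 as the 0 V reference.
Source V1 fixes V_0 = 9 V.
KCL at each unknown node (sum of currents leaving = 0; resistances in Ω):
  Node 1: (V_1 - 9)/39 + (V_1 - 0)/6200 + (V_1 - 0)/33 = 0
Collecting terms: 0.05611 × V_1 = 0.2308  =>  V_1 = 4.113 V
I_R3 = (V_1 - V_2)/R3 = (4.113 - 0)/33 = 0.1246 A
|I_R3| = 0.1246 A

Final answer: |I_R3| = 0.1246 A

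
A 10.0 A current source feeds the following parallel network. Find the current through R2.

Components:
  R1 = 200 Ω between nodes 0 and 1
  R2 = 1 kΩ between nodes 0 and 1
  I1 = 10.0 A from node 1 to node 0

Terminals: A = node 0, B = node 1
All resistors sit directly between nodes 0 and 1, so they are in parallel and share one voltage V; the full source current 10 A splits among them.
1/R_par = 1/200 + 1/1000 = 0.006 S  =>  R_par = 166.7 Ω
V = I × R_par = 10 × 166.7 = 1667 V
I_R2 = V/R2 = 1667/1000 = 1.667 A

Final answer: 1.667 A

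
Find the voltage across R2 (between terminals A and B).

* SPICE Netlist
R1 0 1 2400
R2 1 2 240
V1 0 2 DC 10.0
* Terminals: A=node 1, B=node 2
R1 and R2 are in series across V1 (node 0 → node 1 → node 2), and the output A–B is taken across R2, so this is a voltage divider.
Series current: I = V1/(R1 + R2) = 10/(2400 + 240) = 10/2640 = 0.003788 A
V_R2 = I × R2 = V1 × R2/(R1 + R2) = 10 × 240/2640 = 0.9091 V

Final answer: 0.9091 V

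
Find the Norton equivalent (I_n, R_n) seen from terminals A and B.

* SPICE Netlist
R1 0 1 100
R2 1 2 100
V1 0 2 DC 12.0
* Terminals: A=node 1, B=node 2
Find the Thévenin equivalent first; then I_n = V_th/R_th and R_n = R_th.
Step 1 — V_th is the open-circuit voltage V_A - V_B (nothing connected across the terminals).
Nodal analysis, taking node 2 as the 0 V reference.
Source V1 fixes V_0 = 12 V.
KCL at each unknown node (sum of currents leaving = 0; resistances in Ω):
  Node 1: (V_1 - 12)/100 + (V_1 - 0)/100 = 0
Collecting terms: 0.02 × V_1 = 0.12  =>  V_1 = 6 V
V_th = V_1 - V_2 = 6 - 0 = 6 V
Step 2 — R_th: zero the source — replace V1 by a short circuit (node 2 merges into node 0) — and find the resistance seen between A (node 1) and B (node 0).
Reduce the network between node 1 (A) and node 0 (B) by series/parallel combination:
  Rp1 = R1 ‖ R2 (parallel, both between nodes 0 and 1) = 1/(1/100 + 1/100) = 50 Ω
R_th = 50 Ω
I_n = V_th/R_th = 6/50 = 0.12 A, and R_n = R_th = 50 Ω

Final answer: I_n = 0.12 A, R_n = 50 Ω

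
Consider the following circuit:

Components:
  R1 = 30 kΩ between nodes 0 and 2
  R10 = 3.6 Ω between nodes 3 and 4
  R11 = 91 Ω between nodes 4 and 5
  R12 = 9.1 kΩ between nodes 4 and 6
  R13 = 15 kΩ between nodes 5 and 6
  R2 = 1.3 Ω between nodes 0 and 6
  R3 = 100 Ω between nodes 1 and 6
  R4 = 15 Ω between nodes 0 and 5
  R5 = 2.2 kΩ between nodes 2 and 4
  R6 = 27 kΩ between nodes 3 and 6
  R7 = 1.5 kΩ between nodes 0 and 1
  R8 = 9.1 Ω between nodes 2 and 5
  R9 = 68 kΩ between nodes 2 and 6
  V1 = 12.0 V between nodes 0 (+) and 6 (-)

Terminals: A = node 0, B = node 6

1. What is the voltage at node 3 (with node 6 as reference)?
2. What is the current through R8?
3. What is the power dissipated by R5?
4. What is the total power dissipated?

Nodal analysis, taking node 6 as the 0 V reference.
Source V1 fixes V_0 = 12 V.
KCL at each unknown node (sum of currents leaving = 0; resistances in Ω):
  Node 1: (V_1 - 0)/100 + (V_1 - 12)/1500 = 0
  Node 2: (V_2 - 12)/30000 + (V_2 - V_4)/2200 + (V_2 - V_5)/9.1 + (V_2 - 0)/68000 = 0
  Node 3: (V_3 - 0)/27000 + (V_3 - V_4)/3.6 = 0
  Node 4: (V_4 - V_2)/2200 + (V_4 - V_3)/3.6 + (V_4 - V_5)/91 + (V_4 - 0)/9100 = 0
  Node 5: (V_5 - 12)/15 + (V_5 - V_2)/9.1 + (V_5 - V_4)/91 + (V_5 - 0)/15000 = 0
Collecting terms (coefficients in siemens):
  0.01067·V_1 = 0.008
  0.1104·V_2 - 0.0004545·V_4 - 0.1099·V_5 = 0.0004
  0.2778·V_3 - 0.2778·V_4 = 0
  0.2893·V_4 - 0.0004545·V_2 - 0.2778·V_3 - 0.01099·V_5 = 0
  0.1876·V_5 - 0.1099·V_2 - 0.01099·V_4 = 0.8
Solving these 5 simultaneous equations (Gaussian elimination) gives:
  V_1 = 0.75 V, V_2 = 11.96 V, V_3 = 11.81 V, V_4 = 11.81 V
  V_5 = 11.96 V
Part 1:
  Read off the nodal solution: V_3 = 11.81 V
Part 2:
  I_R8 = (V_2 - V_5)/R8 = (11.96 - 11.96)/9.1 = -0.0002424 A
  Magnitude: I_R8 = 0.0002424 A
Part 3:
  I_R5 = (V_2 - V_4)/R5 = (11.96 - 11.81)/2200 = 0.00006795 A
  P_R5 = I_R5² × R5 = (0.00006795)² × 2200 = 0.00001016 W
Part 4:
  Power in each resistor, P = (ΔV)²/R:
    P_R1 = (12 - 11.96)²/30000 = 0.00000006107 W
    P_R2 = (12 - 0)²/1.3 = 110.8 W
    P_R3 = (0.75 - 0)²/100 = 0.005625 W
    P_R4 = (12 - 11.96)²/15 = 0.0001099 W
    P_R5 = (11.96 - 11.81)²/2200 = 0.00001016 W
    P_R6 = (11.81 - 0)²/27000 = 0.005162 W
    P_R7 = (12 - 0.75)²/1500 = 0.08438 W
    P_R8 = (11.96 - 11.96)²/9.1 = 0.0000005345 W
    P_R9 = (11.96 - 0)²/68000 = 0.002103 W
    P_R10 = (11.81 - 11.81)²/3.6 = 0.0000006883 W
    P_R11 = (11.81 - 11.96)²/91 = 0.0002528 W
    P_R12 = (11.81 - 0)²/9100 = 0.01532 W
    P_R13 = (11.96 - 0)²/15000 = 0.009535 W
  P_total = P_R1 + P_R2 + P_R3 + P_R4 + P_R5 + P_R6 + P_R7 + P_R8 + P_R9 + P_R10 + P_R11 + P_R12 + P_R13 = 110.9 W

Final answers:
1. V_3 = 11.81 V
2. I_R8 = 0.0002424 A
3. P_R5 = 1.016e-05 W
4. P_total = 110.9 W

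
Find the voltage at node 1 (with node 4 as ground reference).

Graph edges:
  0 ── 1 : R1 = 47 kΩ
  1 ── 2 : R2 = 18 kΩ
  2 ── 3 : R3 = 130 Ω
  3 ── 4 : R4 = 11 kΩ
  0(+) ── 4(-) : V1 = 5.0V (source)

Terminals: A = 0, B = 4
Nodal analysis, taking node 4 as the 0 V reference.
Source V1 fixes V_0 = 5 V.
KCL at each unknown node (sum of currents leaving = 0; resistances in Ω):
  Node 1: (V_1 - 5)/47000 + (V_1 - V_2)/18000 = 0
  Node 2: (V_2 - V_1)/18000 + (V_2 - V_3)/130 = 0
  Node 3: (V_3 - V_2)/130 + (V_3 - 0)/11000 = 0
Collecting terms (coefficients in siemens):
  0.00007683·V_1 - 0.00005556·V_2 = 0.0001064
  0.007748·V_2 - 0.00005556·V_1 - 0.007692·V_3 = 0
  0.007783·V_3 - 0.007692·V_2 = 0
Solving these 3 simultaneous equations (Gaussian elimination) gives:
  V_1 = 1.913 V, V_2 = 0.731 V, V_3 = 0.7224 V
The requested potential is V_1 = 1.913 V.

Final answer: V_1 = 1.913 V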